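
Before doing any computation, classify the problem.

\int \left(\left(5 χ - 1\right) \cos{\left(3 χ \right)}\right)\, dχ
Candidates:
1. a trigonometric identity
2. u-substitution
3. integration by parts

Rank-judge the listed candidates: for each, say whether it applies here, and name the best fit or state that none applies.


Verdict: integration by parts — a polynomial 5 χ - 1 against the kernel \cos{\left(3 χ \right)} is the signature bounded-ladder case for integration by parts.
- a trigonometric identity — the trigonometric factor has no even power to reduce and no cross-frequency product to convert — the standard power-reduction and product-to-sum identities do not engage it.
- u-substitution — no subexpression of the integrand pairs with its own derivative as a factor — individual terms may offer their own substitutions, but any change of variable covering the whole integral would have to be constructed from outside the expression.
- integration by parts — applicable, and directly so.


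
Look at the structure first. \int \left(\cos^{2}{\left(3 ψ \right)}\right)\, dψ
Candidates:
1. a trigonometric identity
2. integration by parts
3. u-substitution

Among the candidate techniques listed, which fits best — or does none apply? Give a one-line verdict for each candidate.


Diagnosis: a trigonometric identity — the even exponent on \cos^{2}{\left(3 ψ \right)} signals one move: rewrite via cos of the doubled angle.
- a trigonometric identity — yes, a natural case for it.
- integration by parts: not the natural route: no polynomial-kernel product appears — a recursive parts reduction of the trigonometric product exists, but the identity rewrite is direct.
- u-substitution: no subexpression of the integrand pairs with its own derivative as a factor — individual terms may offer their own substitutions, but any change of variable covering the whole integral would have to be constructed from outside the expression.


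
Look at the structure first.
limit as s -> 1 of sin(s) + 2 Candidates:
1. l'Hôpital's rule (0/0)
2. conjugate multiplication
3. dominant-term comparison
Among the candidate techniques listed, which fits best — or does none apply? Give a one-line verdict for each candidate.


Diagnosis: no special technique — no denominator vanishes and nothing blows up at 1: direct substitution is the whole computation.
- l'Hôpital's rule (0/0) — substituting the point gives a finite value outright — there is no indeterminate clash to repair.
- conjugate multiplication — no difference of divergent radicals appears, so rationalizing has nothing to cancel.
- dominant-term comparison — leading-power comparison does not apply to this form.


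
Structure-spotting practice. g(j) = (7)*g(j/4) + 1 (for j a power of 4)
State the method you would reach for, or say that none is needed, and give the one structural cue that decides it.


Technique: the master substitution — the call at j/4 makes this multiplicative recursion; the master-style substitution converts it to additive.


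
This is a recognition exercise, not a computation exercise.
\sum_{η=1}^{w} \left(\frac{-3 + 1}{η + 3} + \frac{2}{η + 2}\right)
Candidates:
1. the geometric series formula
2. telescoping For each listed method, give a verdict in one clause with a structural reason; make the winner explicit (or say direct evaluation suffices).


Best approach: telescoping — difference-of-shifts structure (each term adds \frac{2}{η + 2}, then subtracts its one-index-advanced value, which the following term adds back) leaves only the first and last pieces standing.
- the geometric series formula — dividing successive terms gives an index-dependent quantity, not a constant.
- telescoping: applies; the problem has the shape this method handles.


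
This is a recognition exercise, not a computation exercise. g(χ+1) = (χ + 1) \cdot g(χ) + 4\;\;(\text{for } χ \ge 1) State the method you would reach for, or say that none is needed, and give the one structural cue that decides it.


Best approach: a summation factor — rescale the sequence by the product of the weights χ + 1 so far — the recurrence collapses to a plain running sum.


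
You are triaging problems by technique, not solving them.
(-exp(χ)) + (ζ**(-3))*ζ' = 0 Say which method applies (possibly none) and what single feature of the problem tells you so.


Diagnosis: separation of variables — separating collects all ζ-dependence with the derivative and leaves all χ-dependence opposite: variables separate. An exactness check succeeds on this form as well — separation and the potential function arrive at the same answer, separation more directly.


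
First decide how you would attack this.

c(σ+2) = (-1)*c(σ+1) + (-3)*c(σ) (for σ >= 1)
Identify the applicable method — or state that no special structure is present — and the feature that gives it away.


Technique: the characteristic-root method — the recurrence is linear and homogeneous with constant coefficients, so the ansatz r^σ turns it into a polynomial equation for r.


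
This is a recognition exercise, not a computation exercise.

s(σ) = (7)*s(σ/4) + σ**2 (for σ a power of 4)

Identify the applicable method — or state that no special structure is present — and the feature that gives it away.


Diagnosis: the master substitution — divide-the-index recursion (σ/4 inside the call) straightens out once the index is rewritten as 4^m.


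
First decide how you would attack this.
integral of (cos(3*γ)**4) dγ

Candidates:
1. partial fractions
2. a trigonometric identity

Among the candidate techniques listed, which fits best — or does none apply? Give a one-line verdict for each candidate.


Method: a trigonometric identity — the even exponent on cos(3*γ)**4 signals one move: rewrite via cos of the doubled angle.
- partial fractions: the expression is not a ratio of polynomials that decomposes further.
- a trigonometric identity — yes — fits the structure here.


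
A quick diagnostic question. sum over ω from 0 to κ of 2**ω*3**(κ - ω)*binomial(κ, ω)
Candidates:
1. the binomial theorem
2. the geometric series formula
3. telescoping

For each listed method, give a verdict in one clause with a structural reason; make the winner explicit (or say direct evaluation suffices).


Best approach: the binomial theorem — terms weighting binomial(κ, ω) against matched powers of 2 and 3 reassemble into (2 + 3)^κ by the binomial theorem.
- the binomial theorem: a fit — the right tool for this form.
- the geometric series formula — no single multiplier carries one term to the next throughout the sum.
- telescoping: the terms as presented offer no neighboring cancellation — a telescoping rewrite may exist, but the displayed structure does not hand one over.


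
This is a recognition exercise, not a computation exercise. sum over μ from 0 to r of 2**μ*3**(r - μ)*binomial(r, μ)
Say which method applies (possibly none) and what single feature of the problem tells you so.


Diagnosis: the binomial theorem — the summand is term μ of a binomial expansion in 2 and 3; the whole sum is a single power.


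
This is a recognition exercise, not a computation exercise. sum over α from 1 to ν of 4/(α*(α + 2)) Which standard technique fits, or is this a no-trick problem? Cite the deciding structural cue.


Method: telescoping — after splitting 4/(α*(α + 2)) into partial fractions, the pieces are shifted copies of one function and cancel telescopically.


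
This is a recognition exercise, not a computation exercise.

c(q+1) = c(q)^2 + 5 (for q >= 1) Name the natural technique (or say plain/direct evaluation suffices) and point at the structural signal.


Method: no special technique — each new value is a nonlinear function of earlier ones — scaling arguments and superposition both fail.


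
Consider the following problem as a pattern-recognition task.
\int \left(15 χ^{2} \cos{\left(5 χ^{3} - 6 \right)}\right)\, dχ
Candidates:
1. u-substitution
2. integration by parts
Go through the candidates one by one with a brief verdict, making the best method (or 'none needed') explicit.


Method: u-substitution — 15 χ^{2} matches the derivative of 5 χ^{3} - 6 up to a constant; with u = 5 χ^{3} - 6 the whole integrand folds into a function of u alone.
- u-substitution — a fit — the right tool for this form.
- integration by parts: the non-polynomial partner is not one of the parts kernels — exp, sine, or cosine with a degree-1 argument, or a logarithm.


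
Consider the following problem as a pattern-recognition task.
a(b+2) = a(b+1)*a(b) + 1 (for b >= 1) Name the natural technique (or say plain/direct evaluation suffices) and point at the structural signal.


Verdict: no special technique — this one you iterate or analyze qualitatively: the nonlinearity defeats linear solution methods.


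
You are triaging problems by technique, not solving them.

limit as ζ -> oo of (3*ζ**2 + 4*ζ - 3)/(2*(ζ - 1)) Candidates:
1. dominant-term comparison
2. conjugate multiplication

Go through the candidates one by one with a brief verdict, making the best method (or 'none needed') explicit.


Best approach: dominant-term comparison — divide by the highest power of ζ present: lower-order terms vanish and the dominant ratio remains.
- dominant-term comparison — yes — fits the structure here.
- conjugate multiplication: there is no infinity-minus-infinity radical difference to rationalize.


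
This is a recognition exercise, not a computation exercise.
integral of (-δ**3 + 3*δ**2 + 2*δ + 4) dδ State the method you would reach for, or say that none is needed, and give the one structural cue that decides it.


Technique: no special technique — scan for structure and find none: constant multiples of powers of δ, integrate directly.


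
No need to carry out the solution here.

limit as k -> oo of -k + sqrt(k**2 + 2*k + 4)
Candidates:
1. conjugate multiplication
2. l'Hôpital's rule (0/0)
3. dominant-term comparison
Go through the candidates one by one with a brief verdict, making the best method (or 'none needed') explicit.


Method: conjugate multiplication — sqrt(k**2 + 2*k + 4) and k both blow up, but their difference is tame once the conjugate rationalizes it.
- conjugate multiplication — yes, a natural case for it.
- l'Hôpital's rule (0/0): no quotient structure at all: the clash is ∞ minus ∞, which rationalizing converts into a tractable ratio.
- dominant-term comparison: this limit is not decided by comparing polynomial growth at infinity.


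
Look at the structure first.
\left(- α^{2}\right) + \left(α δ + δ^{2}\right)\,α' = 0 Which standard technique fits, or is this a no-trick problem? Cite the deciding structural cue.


Verdict: the homogeneous substitution — the slope is degree-zero homogeneous: the ratio substitution v = α/δ collapses it. This can also be massaged into Bernoulli form (the roles of the variables may need exchanging); the homogeneous substitution avoids that setup.


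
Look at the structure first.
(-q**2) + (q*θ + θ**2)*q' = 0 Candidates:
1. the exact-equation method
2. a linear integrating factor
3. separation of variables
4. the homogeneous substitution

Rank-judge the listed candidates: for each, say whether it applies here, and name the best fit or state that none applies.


Technique: the homogeneous substitution — the slope's numerator and denominator share total degree; set v = q/θ and the equation drops to separable form. Rewriting — with the variables' roles exchanged where the shape demands it — would expose a Bernoulli structure too; the homogeneous substitution simply reads the degrees directly.
- the exact-equation method — the mixed partial derivatives differ, so the left side is not a total differential.
- a linear integrating factor — the unknown enters nonlinearly (through a power, a denominator, or a transcendental function), which the linear integrating-factor recipe cannot absorb as-is — any repair would come from a preliminary substitution, not the factor.
- separation of variables — no division isolates the independent variable from the unknown.
- the homogeneous substitution — yes — fits the structure here.


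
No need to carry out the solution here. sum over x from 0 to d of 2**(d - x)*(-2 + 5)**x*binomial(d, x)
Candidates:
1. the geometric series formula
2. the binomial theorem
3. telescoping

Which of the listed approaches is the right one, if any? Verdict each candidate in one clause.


Best approach: the binomial theorem — binomial coefficients against complementary powers of (-2 + 5) and 2: recognize the binomial expansion and resum.
- the geometric series formula: the term-to-term ratio changes with the index, so the geometric formula cannot close it.
- the binomial theorem — applicable, and directly so.
- telescoping: as presented, consecutive terms share no shifted copy to cancel against — no rewrite is on display to change that.


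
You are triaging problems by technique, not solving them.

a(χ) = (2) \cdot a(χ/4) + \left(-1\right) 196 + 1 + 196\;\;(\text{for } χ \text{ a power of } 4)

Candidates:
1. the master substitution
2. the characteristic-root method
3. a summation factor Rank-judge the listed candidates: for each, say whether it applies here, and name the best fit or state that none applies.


Verdict: the master substitution — treat m = log base 4 of χ as the new clock: one recursion step advances m by one while χ scales by 4.
- the master substitution: yes — fits the structure here.
- the characteristic-root method — a divided-index call is not the fixed-shift linear shape that characteristic roots solve.
- a summation factor: the recursion divides its index rather than shifting it — there is no previous-term chain for a summation factor to telescope.


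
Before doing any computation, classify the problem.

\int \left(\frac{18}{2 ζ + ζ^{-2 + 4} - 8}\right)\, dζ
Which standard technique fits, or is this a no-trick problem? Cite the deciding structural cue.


Best approach: partial fractions — break (2 ζ + ζ^{-2 + 4} - 8) into its roots and the integral splits into logarithm-sized bites.


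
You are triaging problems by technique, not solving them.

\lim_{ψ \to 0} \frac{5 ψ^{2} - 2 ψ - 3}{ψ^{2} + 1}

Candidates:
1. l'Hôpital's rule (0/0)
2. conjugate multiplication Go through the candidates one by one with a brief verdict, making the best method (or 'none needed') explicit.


Method: no special technique — the expression is continuous at the evaluation point — substitute directly; no indeterminate form appears.
- l'Hôpital's rule (0/0) — substituting the point gives a finite value outright — there is no indeterminate clash to repair.
- conjugate multiplication — there are no radicals in tension whose conjugate would simplify matters.


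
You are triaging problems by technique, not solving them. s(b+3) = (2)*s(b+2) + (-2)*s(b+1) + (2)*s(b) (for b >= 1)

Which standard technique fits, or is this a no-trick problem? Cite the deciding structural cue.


Best approach: the characteristic-root method — fixed numeric weights on consecutive terms and no forcing term added: the root method in its home territory.


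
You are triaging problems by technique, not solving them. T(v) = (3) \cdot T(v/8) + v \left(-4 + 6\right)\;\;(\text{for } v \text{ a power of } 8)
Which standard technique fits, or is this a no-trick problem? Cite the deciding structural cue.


Best approach: the master substitution — treat m = log base 8 of v as the new clock: one recursion step advances m by one while v scales by 8.


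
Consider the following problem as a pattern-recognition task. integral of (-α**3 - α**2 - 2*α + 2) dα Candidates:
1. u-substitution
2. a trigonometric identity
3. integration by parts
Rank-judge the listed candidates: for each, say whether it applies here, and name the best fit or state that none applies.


Technique: no special technique — a term-by-term power-rule job in α; no substitution or rearrangement earns its keep here.
- u-substitution — no substitution does more than relabel what direct integration already handles.
- a trigonometric identity — there is no trigonometric structure at all — the integrand carries no sine or cosine to rewrite.
- integration by parts: parts would only shuffle a directly integrable integrand.


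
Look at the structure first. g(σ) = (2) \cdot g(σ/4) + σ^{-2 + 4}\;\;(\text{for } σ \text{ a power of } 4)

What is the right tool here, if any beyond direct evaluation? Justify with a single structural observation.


Diagnosis: the master substitution — the argument shrinks by the factor 4, so measure the index on a logarithmic scale and the recursion becomes a shift.


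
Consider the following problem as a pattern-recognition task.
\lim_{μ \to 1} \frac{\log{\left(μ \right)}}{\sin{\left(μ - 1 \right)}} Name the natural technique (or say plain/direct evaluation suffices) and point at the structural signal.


Best approach: l'Hôpital's rule (0/0) — both numerator and denominator vanish at 1: the genuine 0/0 indeterminate that l'Hôpital exists for. Expanding numerator and denominator to first order gives the same value — the rule automates exactly that.


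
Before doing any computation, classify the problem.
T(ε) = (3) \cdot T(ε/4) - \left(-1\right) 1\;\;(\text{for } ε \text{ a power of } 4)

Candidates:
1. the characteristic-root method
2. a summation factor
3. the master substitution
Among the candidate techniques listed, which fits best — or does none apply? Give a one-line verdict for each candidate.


Technique: the master substitution — the argument contracts 4-fold per step: reindex ε exponentially and solve the linear recurrence in the new index.
- the characteristic-root method — the recursion divides its index rather than shifting it — outside the constant-shift family the root method covers.
- a summation factor: the recursion divides its index rather than shifting it — there is no previous-term chain for a summation factor to telescope.
- the master substitution — applies; the problem has the shape this method handles.


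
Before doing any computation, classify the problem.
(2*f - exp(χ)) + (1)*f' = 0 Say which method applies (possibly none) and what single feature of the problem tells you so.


Technique: a linear integrating factor — the equation is linear in f with coefficient 2; multiplying by the integrating factor exp(∫2) makes the left side a perfect derivative.


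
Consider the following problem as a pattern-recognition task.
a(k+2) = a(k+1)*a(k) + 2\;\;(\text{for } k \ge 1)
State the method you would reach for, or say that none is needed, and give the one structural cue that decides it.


Verdict: no special technique — each new value is a nonlinear function of earlier ones — scaling arguments and superposition both fail.


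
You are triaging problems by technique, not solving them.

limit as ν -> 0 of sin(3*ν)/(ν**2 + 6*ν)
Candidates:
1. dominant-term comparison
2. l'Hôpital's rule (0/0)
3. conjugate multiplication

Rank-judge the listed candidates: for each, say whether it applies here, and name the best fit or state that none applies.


Verdict: l'Hôpital's rule (0/0) — both numerator and denominator vanish at 0: the genuine 0/0 indeterminate that l'Hôpital exists for. The standard small-argument limits would also carry it; the rule is the systematic route.
- dominant-term comparison — no ranking of term growth rates resolves the limit here.
- l'Hôpital's rule (0/0) — applicable, and directly so.
- conjugate multiplication: rationalization has no target — no divergent radical difference appears.


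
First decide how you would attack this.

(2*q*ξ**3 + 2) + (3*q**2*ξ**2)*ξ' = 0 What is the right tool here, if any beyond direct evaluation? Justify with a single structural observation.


Diagnosis: the exact-equation method — this form is already the differential of something: the matching mixed partials of 2*q*ξ**3 + 2 and 3*q**2*ξ**2 prove it.


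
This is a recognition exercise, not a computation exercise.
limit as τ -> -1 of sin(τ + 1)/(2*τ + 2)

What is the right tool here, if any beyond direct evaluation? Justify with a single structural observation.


Diagnosis: l'Hôpital's rule (0/0) — the 0/0 form at -1 is the signature situation for l'Hôpital's rule. One could equally expand both pieces locally and compare leading terms; the rule does that in one stroke.


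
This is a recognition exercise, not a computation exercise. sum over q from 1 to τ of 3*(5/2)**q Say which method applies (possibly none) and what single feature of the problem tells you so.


Method: the geometric series formula — check a ratio of consecutive terms: it is 5/2, independent of the index, so the geometric formula closes the sum.


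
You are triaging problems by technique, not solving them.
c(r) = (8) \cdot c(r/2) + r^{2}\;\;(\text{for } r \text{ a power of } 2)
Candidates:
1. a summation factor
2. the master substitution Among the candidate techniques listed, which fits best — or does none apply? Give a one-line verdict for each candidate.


Best approach: the master substitution — treat m = log base 2 of r as the new clock: one recursion step advances m by one while r scales by 2.
- a summation factor — the recursion divides its index rather than shifting it — there is no previous-term chain for a summation factor to telescope.
- the master substitution — yes — fits the structure here.


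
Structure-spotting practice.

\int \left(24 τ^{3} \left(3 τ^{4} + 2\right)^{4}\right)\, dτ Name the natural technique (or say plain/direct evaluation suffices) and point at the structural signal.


Technique: u-substitution — collected, the integrand has one factor that is, up to a constant, the derivative of an inner expression the rest depends on — substitute for that inner expression. Multiplying out and using the power rule would succeed as well, just with far more bookkeeping.


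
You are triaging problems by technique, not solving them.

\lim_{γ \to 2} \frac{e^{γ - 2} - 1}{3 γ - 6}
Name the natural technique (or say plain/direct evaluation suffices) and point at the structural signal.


Method: l'Hôpital's rule (0/0) — plug in 2: top and bottom both hit zero, so differentiate each and retry. A first-order expansion at the point is an equally standard path; the rule packages it.


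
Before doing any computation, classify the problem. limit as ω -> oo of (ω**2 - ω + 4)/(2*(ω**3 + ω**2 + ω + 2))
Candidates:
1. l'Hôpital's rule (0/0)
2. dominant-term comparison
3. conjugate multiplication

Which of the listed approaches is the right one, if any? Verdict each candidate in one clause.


Diagnosis: dominant-term comparison — divide through by the highest power of ω; every lower-order term dies and the dominant terms decide the limit.
- l'Hôpital's rule (0/0) — no 0/0 form appears: written as one quotient, top and bottom both grow without bound, and the ratio is decided by their leading terms.
- dominant-term comparison — yes, a natural case for it.
- conjugate multiplication: there is no infinity-minus-infinity radical difference to rationalize.


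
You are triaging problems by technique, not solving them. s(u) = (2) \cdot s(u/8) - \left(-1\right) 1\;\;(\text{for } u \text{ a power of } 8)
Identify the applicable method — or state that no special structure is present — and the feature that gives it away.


Method: the master substitution — the argument shrinks by the factor 8, so measure the index on a logarithmic scale and the recursion becomes a shift.


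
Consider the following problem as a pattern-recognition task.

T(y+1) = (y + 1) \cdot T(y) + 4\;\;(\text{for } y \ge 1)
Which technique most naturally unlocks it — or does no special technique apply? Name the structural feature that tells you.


Best approach: a summation factor — first-order linear but the coefficient y + 1 moves with the index — divide by the cumulative product and telescope.


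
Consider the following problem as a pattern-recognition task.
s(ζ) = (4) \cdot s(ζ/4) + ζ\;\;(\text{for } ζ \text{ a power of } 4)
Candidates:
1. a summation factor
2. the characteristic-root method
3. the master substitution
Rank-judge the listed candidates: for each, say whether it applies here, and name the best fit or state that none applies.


Technique: the master substitution — treat m = log base 4 of ζ as the new clock: one recursion step advances m by one while ζ scales by 4.
- a summation factor — a divided-index call is outside the fixed-shift first-order family a summation factor normalizes.
- the characteristic-root method: a divided-index call is not the fixed-shift linear shape that characteristic roots solve.
- the master substitution: yes, a natural case for it.


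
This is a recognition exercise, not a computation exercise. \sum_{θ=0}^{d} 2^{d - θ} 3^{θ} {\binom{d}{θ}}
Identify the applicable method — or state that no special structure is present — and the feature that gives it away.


Method: the binomial theorem — {\binom{d}{θ}} weighting matched powers of 3 and 2 is the expanded form of (3 + 2)^d — fold it back up.


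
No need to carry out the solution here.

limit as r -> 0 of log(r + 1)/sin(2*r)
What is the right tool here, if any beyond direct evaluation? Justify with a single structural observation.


Diagnosis: l'Hôpital's rule (0/0) — plug in 0: top and bottom both hit zero, so differentiate each and retry. The standard small-argument limits would also carry it; the rule is the systematic route.


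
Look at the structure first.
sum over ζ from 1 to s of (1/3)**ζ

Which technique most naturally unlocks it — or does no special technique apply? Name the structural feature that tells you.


Verdict: the geometric series formula — each summand is the previous one scaled by 1/3; that constant multiplier is itself the geometric structure.


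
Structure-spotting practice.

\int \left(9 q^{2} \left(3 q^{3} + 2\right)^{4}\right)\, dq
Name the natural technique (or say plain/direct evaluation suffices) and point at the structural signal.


Technique: u-substitution — 9 q^{2} matches the derivative of 3 q^{3} + 2 up to a constant; with u = 3 q^{3} + 2 the whole integrand folds into a function of u alone. A patient expand-and-integrate also lands it; recognizing the inner expression is the shortcut.


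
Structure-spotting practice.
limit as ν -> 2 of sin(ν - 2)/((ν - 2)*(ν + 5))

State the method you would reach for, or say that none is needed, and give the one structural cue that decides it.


Verdict: l'Hôpital's rule (0/0) — both numerator and denominator vanish at 2: the genuine 0/0 indeterminate that l'Hôpital exists for. A local series expansion at the point resolves it as well; the rule is the packaged version of that step.


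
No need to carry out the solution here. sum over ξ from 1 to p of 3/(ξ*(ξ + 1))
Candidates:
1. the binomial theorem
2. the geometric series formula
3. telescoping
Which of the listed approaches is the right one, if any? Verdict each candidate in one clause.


Technique: telescoping — rewrite 3/(ξ*(ξ + 1)) as simple fractions and successive terms eat each other — only the edges survive.
- the binomial theorem: the terms lack the binomial-coefficient-weighted complementary-power pattern of an expansion.
- the geometric series formula — the term-to-term ratio drifts with the index — the one thing the geometric formula cannot absorb.
- telescoping — a fit — the right tool for this form.


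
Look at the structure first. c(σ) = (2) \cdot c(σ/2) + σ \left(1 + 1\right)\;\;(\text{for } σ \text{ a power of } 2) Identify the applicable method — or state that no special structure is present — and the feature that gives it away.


Verdict: the master substitution — treat m = log base 2 of σ as the new clock: one recursion step advances m by one while σ scales by 2.


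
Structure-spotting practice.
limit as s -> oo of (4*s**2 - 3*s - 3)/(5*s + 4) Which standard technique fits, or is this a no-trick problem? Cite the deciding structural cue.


Verdict: dominant-term comparison — growth-rate triage: the leading powers of s decide the limit, everything else is noise. Viewed as a single quotient this is an ∞/∞ form — an at-infinity application of l'Hôpital's rule would also resolve it; comparing leading growth reads the answer without differentiating.


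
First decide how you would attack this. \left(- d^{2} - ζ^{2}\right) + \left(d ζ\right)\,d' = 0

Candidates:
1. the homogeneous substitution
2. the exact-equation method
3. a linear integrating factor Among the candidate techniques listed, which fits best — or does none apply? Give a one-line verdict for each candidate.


Best approach: the homogeneous substitution — scaling ζ and d together leaves the slope fixed — it depends only on d/ζ, so substitute the ratio. This doubles as a Bernoulli equation in the unknown as written; the homogeneous route needs no setup at all.
- the homogeneous substitution — applicable, and directly so.
- the exact-equation method: exactness fails on the nose — the mixed partials do not match.
- a linear integrating factor — the unknown enters nonlinearly (through a power, a denominator, or a transcendental function), which the linear integrating-factor recipe cannot absorb as-is — any repair would come from a preliminary substitution, not the factor.


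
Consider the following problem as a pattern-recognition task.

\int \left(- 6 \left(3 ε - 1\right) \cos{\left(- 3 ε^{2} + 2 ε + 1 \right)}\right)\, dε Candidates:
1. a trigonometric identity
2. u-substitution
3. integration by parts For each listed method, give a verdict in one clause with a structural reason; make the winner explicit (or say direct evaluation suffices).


Method: u-substitution — collected, the integrand has one factor that is, up to a constant, the derivative of an inner expression the rest depends on — substitute for that inner expression.
- a trigonometric identity: no even trigonometric power and no product of distinct frequencies to rewrite.
- u-substitution — applies; the problem has the shape this method handles.
- integration by parts: the non-polynomial partner is not one of the parts kernels — exp, sine, or cosine with a degree-1 argument, or a logarithm.


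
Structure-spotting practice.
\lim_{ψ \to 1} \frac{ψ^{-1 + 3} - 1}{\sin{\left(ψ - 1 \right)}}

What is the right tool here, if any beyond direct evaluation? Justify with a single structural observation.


Diagnosis: l'Hôpital's rule (0/0) — numerator and denominator both vanish at 1 — a genuine 0/0 form, which is exactly when l'Hôpital applies. Expanding numerator and denominator to first order gives the same value — the rule automates exactly that.


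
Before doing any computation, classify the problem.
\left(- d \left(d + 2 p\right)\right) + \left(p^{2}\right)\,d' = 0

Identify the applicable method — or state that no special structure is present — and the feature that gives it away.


Technique: the homogeneous substitution — the slope's numerator and denominator share total degree; set v = d/p and the equation drops to separable form. A Bernoulli rewrite works here as the equation stands — the homogeneous substitution is the more immediate reading.


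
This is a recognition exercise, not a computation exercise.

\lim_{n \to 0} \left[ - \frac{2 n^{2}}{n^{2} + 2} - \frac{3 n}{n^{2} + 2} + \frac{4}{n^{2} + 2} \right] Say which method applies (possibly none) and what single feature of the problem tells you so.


Verdict: no special technique — the expression is continuous at 0 — substitute and evaluate; no indeterminate form appears.


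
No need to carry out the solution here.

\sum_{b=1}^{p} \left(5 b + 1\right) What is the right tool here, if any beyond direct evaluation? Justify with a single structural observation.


Method: no special technique — the summand is a plain polynomial in b (expanding first if it arrives factored); standard power-sum formulas evaluate it term by term.


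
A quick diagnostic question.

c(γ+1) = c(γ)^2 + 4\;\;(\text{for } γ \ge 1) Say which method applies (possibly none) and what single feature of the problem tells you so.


Technique: no special technique — each new value is a nonlinear function of earlier ones — scaling arguments and superposition both fail.


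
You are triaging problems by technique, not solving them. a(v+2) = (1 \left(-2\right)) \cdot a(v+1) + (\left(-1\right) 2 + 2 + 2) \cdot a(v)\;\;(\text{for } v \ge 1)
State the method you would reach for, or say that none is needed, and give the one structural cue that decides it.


Verdict: the characteristic-root method — this is the constant-coefficient homogeneous case — the whole solution in v reduces to a polynomial's roots.


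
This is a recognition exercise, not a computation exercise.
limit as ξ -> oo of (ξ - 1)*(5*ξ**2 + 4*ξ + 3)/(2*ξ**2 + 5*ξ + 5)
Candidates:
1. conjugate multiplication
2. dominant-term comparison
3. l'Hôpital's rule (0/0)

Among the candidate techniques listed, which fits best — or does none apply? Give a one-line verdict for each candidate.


Method: dominant-term comparison — divide through by the highest power of ξ; every lower-order term dies and the dominant terms decide the limit.
- conjugate multiplication: no divergent radical difference is present for a conjugate pair to cancel.
- dominant-term comparison — yes, a natural case for it.
- l'Hôpital's rule (0/0) — viewed as a single quotient this runs to ∞/∞, not the 0/0 clash this candidate addresses; an at-infinity variant of the rule would resolve it, but comparing leading growth reads the answer without differentiating.


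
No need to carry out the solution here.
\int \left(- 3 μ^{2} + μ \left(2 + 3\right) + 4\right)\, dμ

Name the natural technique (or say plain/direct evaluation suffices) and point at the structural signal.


Verdict: no special technique — a term-by-term power-rule job in μ; no substitution or rearrangement earns its keep here.


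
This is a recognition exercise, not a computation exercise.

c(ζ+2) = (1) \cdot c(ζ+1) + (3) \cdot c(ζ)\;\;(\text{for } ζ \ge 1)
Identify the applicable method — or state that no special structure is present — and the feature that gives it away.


Technique: the characteristic-root method — linear, homogeneous, constant coefficients: solutions of the form r^ζ exist — find the roots of the characteristic polynomial.


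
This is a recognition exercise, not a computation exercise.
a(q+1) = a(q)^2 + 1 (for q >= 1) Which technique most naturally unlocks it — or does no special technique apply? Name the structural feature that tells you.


Technique: no special technique — the unknown sequence enters the update nonlinearly, so no linear method fits the recurrence as written — direct iteration remains.


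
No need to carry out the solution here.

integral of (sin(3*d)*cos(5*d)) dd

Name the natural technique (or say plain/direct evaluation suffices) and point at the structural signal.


Verdict: a trigonometric identity — sin(3*d)*cos(5*d) mixes two frequencies; the product-to-sum identity splits it into single-frequency sinusoids.


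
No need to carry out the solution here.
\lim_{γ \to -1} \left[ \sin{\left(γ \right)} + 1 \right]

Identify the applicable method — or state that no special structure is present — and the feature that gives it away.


Technique: no special technique — nothing blocks direct substitution at -1: plug in and finish.


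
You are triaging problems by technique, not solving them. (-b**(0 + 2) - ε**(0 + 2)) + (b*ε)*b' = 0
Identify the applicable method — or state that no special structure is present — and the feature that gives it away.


Verdict: the homogeneous substitution — the slope's numerator and denominator have matching total degree, so it depends only on b/ε and the ratio substitution collapses it. A Bernoulli rewrite works here as the equation stands — the homogeneous substitution is the more immediate reading.


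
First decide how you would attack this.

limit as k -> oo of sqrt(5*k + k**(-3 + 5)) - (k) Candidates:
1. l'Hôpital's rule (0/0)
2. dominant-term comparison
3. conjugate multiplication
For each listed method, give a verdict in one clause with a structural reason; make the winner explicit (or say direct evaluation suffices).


Verdict: conjugate multiplication — sqrt(5*k + k**(-3 + 5)) and k both blow up, but their difference is tame once the conjugate rationalizes it.
- l'Hôpital's rule (0/0) — substitution produces ∞ − ∞ rather than a vanishing quotient; the rule needs a 0/0 ratio to act on.
- dominant-term comparison — this is not a rational comparison of growth rates at infinity.
- conjugate multiplication — yes — fits the structure here.


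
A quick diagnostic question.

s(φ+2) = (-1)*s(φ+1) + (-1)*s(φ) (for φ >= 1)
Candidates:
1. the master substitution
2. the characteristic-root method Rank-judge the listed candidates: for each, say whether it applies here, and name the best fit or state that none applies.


Method: the characteristic-root method — every coefficient is a fixed number and the forcing is zero — substitute r^φ and read off the root equation.
- the master substitution — this is shift-type recursion, outside the divide-and-conquer template.
- the characteristic-root method — yes, a natural case for it.


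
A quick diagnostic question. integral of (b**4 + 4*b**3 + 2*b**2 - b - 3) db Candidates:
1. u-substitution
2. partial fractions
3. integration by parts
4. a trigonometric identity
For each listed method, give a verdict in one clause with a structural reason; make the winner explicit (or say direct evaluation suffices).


Method: no special technique — a term-by-term power-rule job in b; no substitution or rearrangement earns its keep here.
- u-substitution: no substitution does more than relabel what direct integration already handles.
- partial fractions — there is no rational-function structure to decompose.
- integration by parts: splitting off a factor buys nothing — the integrand integrates directly without parts.
- a trigonometric identity: there is no trigonometric structure at all — the integrand carries no sine or cosine to rewrite.


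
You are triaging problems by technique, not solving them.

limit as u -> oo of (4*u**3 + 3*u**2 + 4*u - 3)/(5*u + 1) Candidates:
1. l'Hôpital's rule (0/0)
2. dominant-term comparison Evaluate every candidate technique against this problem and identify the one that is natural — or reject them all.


Method: dominant-term comparison — divide by the highest power of u present: lower-order terms vanish and the dominant ratio remains.
- l'Hôpital's rule (0/0): as a single quotient the expression runs to ∞/∞ at the limit point — an at-infinity form of the rule would apply, though the leading-growth comparison is the direct reading.
- dominant-term comparison: a fit — the right tool for this form.


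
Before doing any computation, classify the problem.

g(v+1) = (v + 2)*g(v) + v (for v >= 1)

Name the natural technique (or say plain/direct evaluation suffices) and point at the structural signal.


Technique: a summation factor — first-order linear but the coefficient v + 2 moves with the index — divide by the cumulative product and telescope.


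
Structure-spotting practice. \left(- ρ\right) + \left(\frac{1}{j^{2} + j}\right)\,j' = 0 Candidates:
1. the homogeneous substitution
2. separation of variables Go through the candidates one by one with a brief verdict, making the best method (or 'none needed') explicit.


Technique: separation of variables — separating collects all j-dependence with the derivative and leaves all ρ-dependence opposite: variables separate. A Bernoulli rewrite would carry it as the equation stands — separating the variables needs no rearrangement either.
- the homogeneous substitution: the slope does not depend on the ratio of the variables alone.
- separation of variables — yes, a natural case for it.
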